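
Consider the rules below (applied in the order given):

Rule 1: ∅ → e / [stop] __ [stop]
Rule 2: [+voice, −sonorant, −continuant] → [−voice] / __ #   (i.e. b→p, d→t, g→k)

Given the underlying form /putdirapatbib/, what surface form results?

putedirapatebip

Rule 1 (stop-cluster e-epenthesis): /t/ and /d/ form a stop–stop cluster, so [e] is inserted between them. /t/ and /b/ form a stop–stop cluster, so [e] is inserted between them. /putdirapatbib/ → putedirapatebib.
Rule 2 (final devoicing): /b/ is a voiced stop in word-final position, so it devoices to [p]. /putedirapatebib/ → putedirapatebip.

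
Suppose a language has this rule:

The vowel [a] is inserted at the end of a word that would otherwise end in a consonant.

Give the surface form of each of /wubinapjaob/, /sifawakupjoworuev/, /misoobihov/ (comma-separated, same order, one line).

wubinapjaoba, sifawakupjoworueva, misoobihova

/wubinapjaob/: the form ends in the consonant /b/, so [a] is inserted word-finally. → [wubinapjaoba].
/sifawakupjoworuev/: the form ends in the consonant /v/, so [a] is inserted word-finally. → [sifawakupjoworueva].
/misoobihov/: the form ends in the consonant /v/, so [a] is inserted word-finally. → [misoobihova].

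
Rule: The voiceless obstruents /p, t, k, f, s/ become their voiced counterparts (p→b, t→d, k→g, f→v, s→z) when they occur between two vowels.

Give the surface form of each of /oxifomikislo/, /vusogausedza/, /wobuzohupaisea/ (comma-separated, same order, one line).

/oxifomikislo/: /f/ is a voiceless obstruent between vowels /i/ and /o/, so it voices to [v]. /k/ is a voiceless obstruent between vowels /i/ and /i/, so it voices to [g]. → [oxivomigislo].
/vusogausedza/: /s/ is a voiceless obstruent between vowels /u/ and /o/, so it voices to [z]. /s/ is a voiceless obstruent between vowels /u/ and /e/, so it voices to [z]. → [vuzogauzedza].
/wobuzohupaisea/: /p/ is a voiceless obstruent between vowels /u/ and /a/, so it voices to [b]. /s/ is a voiceless obstruent between vowels /i/ and /e/, so it voices to [z]. → [wobuzohubaizea].

oxivomigislo, vuzogauzedza, wobuzohubaizea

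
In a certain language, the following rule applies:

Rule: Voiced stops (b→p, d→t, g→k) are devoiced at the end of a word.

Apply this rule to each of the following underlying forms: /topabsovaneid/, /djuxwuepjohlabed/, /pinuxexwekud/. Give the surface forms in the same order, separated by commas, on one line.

topabsovaneit, djuxwuepjohlabet, pinuxexwekut

/topabsovaneid/: /d/ is a voiced stop in word-final position, so it devoices to [t]. → [topabsovaneit].
/djuxwuepjohlabed/: /d/ is a voiced stop in word-final position, so it devoices to [t]. → [djuxwuepjohlabet].
/pinuxexwekud/: /d/ is a voiced stop in word-final position, so it devoices to [t]. → [pinuxexwekut].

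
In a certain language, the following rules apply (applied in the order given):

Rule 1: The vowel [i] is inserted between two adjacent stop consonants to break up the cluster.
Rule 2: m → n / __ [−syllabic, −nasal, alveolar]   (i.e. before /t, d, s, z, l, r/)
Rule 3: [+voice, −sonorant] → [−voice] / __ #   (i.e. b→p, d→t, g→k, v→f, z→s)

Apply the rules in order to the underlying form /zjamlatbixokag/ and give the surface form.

zjanlatibixokak

Rule 1 (stop-cluster i-epenthesis): /t/ and /b/ form a stop–stop cluster, so [i] is inserted between them. /zjamlatbixokag/ → zjamlatibixokag.
Rule 2 (nasal place assimilation): /m/ precedes the alveolar consonant /l/, so it assimilates in place to [n]. /zjamlatibixokag/ → zjanlatibixokag.
Rule 3 (final devoicing): /g/ is a voiced obstruent in word-final position, so it devoices to [k]. /zjanlatibixokag/ → zjanlatibixokak.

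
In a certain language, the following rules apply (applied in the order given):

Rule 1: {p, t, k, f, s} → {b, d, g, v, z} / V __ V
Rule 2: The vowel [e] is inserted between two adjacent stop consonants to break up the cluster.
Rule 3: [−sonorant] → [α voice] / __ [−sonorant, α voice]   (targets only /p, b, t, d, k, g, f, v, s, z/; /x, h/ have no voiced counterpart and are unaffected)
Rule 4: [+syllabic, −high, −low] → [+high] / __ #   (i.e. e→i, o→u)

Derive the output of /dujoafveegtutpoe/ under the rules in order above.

dujoavveegetutepoi

Rule 1 (intervocalic voicing): no segment meets the environment; /dujoafveegtutpoe/ is unchanged.
Rule 2 (stop-cluster e-epenthesis): /g/ and /t/ form a stop–stop cluster, so [e] is inserted between them. /t/ and /p/ form a stop–stop cluster, so [e] is inserted between them. /dujoafveegtutpoe/ → dujoafveegetutepoe.
Rule 3 (regressive voicing assimilation): /f/ precedes the voiced obstruent /v/, so it voices to [v] by assimilation. /dujoafveegetutepoe/ → dujoavveegetutepoe.
Rule 4 (final vowel raising): /e/ is a mid vowel in word-final position, so it raises to [i]. /dujoavveegetutepoe/ → dujoavveegetutepoi.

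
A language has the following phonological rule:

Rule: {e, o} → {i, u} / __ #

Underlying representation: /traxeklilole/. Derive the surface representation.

traxekliloli

/e/ is a mid vowel in word-final position, so it raises to [i].
Surface form: [traxekliloli].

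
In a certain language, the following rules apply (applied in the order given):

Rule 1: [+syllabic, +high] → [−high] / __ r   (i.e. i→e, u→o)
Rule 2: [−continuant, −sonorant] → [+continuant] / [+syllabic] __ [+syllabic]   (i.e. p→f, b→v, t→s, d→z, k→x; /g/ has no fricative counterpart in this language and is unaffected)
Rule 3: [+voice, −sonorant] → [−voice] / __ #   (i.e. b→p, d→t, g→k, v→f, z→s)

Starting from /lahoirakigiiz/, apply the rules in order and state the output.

lahoeraxigiis

Rule 1 (pre-rhotic lowering): /i/ is a high vowel immediately before /r/, so it lowers to [e]. /lahoirakigiiz/ → lahoerakigiiz.
Rule 2 (intervocalic spirantization): /k/ is a stop between vowels /a/ and /i/, so it spirantizes to the fricative [x]. /lahoerakigiiz/ → lahoeraxigiiz.
Rule 3 (final devoicing): /z/ is a voiced obstruent in word-final position, so it devoices to [s]. /lahoeraxigiiz/ → lahoeraxigiis.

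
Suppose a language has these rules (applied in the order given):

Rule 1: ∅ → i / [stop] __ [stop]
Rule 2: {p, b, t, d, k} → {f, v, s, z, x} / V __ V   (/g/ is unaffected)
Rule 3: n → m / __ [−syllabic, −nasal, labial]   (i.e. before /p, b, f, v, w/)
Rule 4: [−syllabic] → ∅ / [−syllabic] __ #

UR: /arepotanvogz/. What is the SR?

arefosamvog

Rule 1 (stop-cluster i-epenthesis): no segment meets the environment; /arepotanvogz/ is unchanged.
Rule 2 (intervocalic spirantization): /p/ is a stop between vowels /e/ and /o/, so it spirantizes to the fricative [f]. /t/ is a stop between vowels /o/ and /a/, so it spirantizes to the fricative [s]. /arepotanvogz/ → arefosanvogz.
Rule 3 (nasal place assimilation): /n/ precedes the labial consonant /v/, so it assimilates in place to [m]. /arefosanvogz/ → arefosamvogz.
Rule 4 (final cluster simplification): /z/ is the second consonant of a word-final cluster /gz/, so it deletes. /arefosamvogz/ → arefosamvog.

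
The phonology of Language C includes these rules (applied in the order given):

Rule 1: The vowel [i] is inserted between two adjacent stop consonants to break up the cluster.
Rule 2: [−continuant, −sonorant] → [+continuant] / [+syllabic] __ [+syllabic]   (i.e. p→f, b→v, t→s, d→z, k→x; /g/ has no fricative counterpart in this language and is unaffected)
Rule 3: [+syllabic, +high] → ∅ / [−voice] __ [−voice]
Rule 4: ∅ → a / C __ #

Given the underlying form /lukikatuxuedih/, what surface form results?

luxxasxueziha

Rule 1 (stop-cluster i-epenthesis): no segment meets the environment; /lukikatuxuedih/ is unchanged.
Rule 2 (intervocalic spirantization): /k/ is a stop between vowels /u/ and /i/, so it spirantizes to the fricative [x]. /k/ is a stop between vowels /i/ and /a/, so it spirantizes to the fricative [x]. /t/ is a stop between vowels /a/ and /u/, so it spirantizes to the fricative [s]. /d/ is a stop between vowels /e/ and /i/, so it spirantizes to the fricative [z]. /lukikatuxuedih/ → luxixasuxuezih.
Rule 3 (high vowel syncope): /i/ is a high vowel flanked by voiceless consonants /x/ and /x/, so it deletes. /u/ is a high vowel flanked by voiceless consonants /s/ and /x/, so it deletes. /luxixasuxuezih/ → luxxasxuezih.
Rule 4 (final a-epenthesis): the form ends in the consonant /h/, so [a] is inserted word-finally. /luxxasxuezih/ → luxxasxueziha.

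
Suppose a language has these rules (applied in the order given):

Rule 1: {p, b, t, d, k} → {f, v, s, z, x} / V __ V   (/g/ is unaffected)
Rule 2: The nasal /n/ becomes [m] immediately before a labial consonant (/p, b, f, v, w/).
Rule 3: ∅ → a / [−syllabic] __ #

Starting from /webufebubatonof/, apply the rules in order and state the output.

Rule 1 (intervocalic spirantization): /b/ is a stop between vowels /e/ and /u/, so it spirantizes to the fricative [v]. /b/ is a stop between vowels /e/ and /u/, so it spirantizes to the fricative [v]. /b/ is a stop between vowels /u/ and /a/, so it spirantizes to the fricative [v]. /t/ is a stop between vowels /a/ and /o/, so it spirantizes to the fricative [s]. /webufebubatonof/ → wevufevuvasonof.
Rule 2 (nasal place assimilation): no segment meets the environment; /wevufevuvasonof/ is unchanged.
Rule 3 (final a-epenthesis): the form ends in the consonant /f/, so [a] is inserted word-finally. /wevufevuvasonof/ → wevufevuvasonofa.

wevufevuvasonofa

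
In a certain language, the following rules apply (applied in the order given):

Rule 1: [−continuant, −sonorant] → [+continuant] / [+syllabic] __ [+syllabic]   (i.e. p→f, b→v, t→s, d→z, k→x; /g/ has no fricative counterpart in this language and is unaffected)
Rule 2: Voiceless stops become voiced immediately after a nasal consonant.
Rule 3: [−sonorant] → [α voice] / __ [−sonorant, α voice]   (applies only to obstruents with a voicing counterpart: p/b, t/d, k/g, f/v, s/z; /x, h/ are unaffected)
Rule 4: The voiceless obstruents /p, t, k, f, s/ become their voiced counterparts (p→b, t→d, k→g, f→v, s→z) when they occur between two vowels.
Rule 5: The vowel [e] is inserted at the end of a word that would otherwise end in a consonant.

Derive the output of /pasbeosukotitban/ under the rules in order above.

Rule 1 (intervocalic spirantization): /k/ is a stop between vowels /u/ and /o/, so it spirantizes to the fricative [x]. /t/ is a stop between vowels /o/ and /i/, so it spirantizes to the fricative [s]. /pasbeosukotitban/ → pasbeosuxositban.
Rule 2 (post-nasal voicing): no segment meets the environment; /pasbeosuxositban/ is unchanged.
Rule 3 (regressive voicing assimilation): /s/ precedes the voiced obstruent /b/, so it voices to [z] by assimilation. /t/ precedes the voiced obstruent /b/, so it voices to [d] by assimilation. /pasbeosuxositban/ → pazbeosuxosidban.
Rule 4 (intervocalic voicing): /s/ is a voiceless obstruent between vowels /o/ and /u/, so it voices to [z]. /s/ is a voiceless obstruent between vowels /o/ and /i/, so it voices to [z]. /pazbeosuxosidban/ → pazbeozuxozidban.
Rule 5 (final e-epenthesis): the form ends in the consonant /n/, so [e] is inserted word-finally. /pazbeozuxozidban/ → pazbeozuxozidbane.

pazbeozuxozidbane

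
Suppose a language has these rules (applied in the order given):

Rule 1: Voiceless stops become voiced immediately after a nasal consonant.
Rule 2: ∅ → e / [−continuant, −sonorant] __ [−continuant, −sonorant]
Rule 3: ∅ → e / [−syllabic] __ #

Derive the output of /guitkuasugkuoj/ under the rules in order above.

Rule 1 (post-nasal voicing): no segment meets the environment; /guitkuasugkuoj/ is unchanged.
Rule 2 (stop-cluster e-epenthesis): /t/ and /k/ form a stop–stop cluster, so [e] is inserted between them. /g/ and /k/ form a stop–stop cluster, so [e] is inserted between them. /guitkuasugkuoj/ → guitekuasugekuoj.
Rule 3 (final e-epenthesis): the form ends in the consonant /j/, so [e] is inserted word-finally. /guitekuasugekuoj/ → guitekuasugekuoje.

guitekuasugekuoje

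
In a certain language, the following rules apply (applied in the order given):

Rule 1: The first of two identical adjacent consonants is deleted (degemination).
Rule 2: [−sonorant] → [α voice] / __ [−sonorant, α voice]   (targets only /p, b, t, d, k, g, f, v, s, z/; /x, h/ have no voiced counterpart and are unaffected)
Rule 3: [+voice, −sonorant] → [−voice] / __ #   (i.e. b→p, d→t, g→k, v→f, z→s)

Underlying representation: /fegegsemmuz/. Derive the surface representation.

Rule 1 (degemination): /mm/ is a geminate; the first /m/ deletes. /fegegsemmuz/ → fegegsemuz.
Rule 2 (regressive voicing assimilation): /g/ precedes the voiceless obstruent /s/, so it devoices to [k] by assimilation. /fegegsemuz/ → fegeksemuz.
Rule 3 (final devoicing): /z/ is a voiced obstruent in word-final position, so it devoices to [s]. /fegeksemuz/ → fegeksemus.

fegeksemus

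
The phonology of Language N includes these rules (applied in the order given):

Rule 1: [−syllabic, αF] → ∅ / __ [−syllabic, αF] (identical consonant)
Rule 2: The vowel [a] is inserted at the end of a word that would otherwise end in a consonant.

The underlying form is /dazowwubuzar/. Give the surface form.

dazowubuzara

Rule 1 (degemination): /ww/ is a geminate; the first /w/ deletes. /dazowwubuzar/ → dazowubuzar.
Rule 2 (final a-epenthesis): the form ends in the consonant /r/, so [a] is inserted word-finally. /dazowubuzar/ → dazowubuzara.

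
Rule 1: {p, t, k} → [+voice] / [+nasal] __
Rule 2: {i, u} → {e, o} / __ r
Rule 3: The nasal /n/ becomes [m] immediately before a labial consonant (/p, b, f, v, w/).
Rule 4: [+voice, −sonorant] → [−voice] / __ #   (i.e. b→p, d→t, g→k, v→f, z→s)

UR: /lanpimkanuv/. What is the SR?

lambimganuf

Rule 1 (post-nasal voicing): /p/ is a voiceless stop immediately after the nasal /n/, so it voices to [b]. /k/ is a voiceless stop immediately after the nasal /m/, so it voices to [g]. /lanpimkanuv/ → lanbimganuv.
Rule 2 (pre-rhotic lowering): no segment meets the environment; /lanbimganuv/ is unchanged.
Rule 3 (nasal place assimilation): /n/ precedes the labial consonant /b/, so it assimilates in place to [m]. /lanbimganuv/ → lambimganuv.
Rule 4 (final devoicing): /v/ is a voiced obstruent in word-final position, so it devoices to [f]. /lambimganuv/ → lambimganuf.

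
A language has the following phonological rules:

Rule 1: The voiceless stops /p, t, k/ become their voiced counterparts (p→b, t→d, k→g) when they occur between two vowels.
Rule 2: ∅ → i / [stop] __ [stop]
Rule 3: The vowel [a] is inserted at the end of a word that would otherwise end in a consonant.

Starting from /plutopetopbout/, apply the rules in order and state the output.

pludobedopibouta

Rule 1 (intervocalic voicing): /t/ is a voiceless stop between vowels /u/ and /o/, so it voices to [d]. /p/ is a voiceless stop between vowels /o/ and /e/, so it voices to [b]. /t/ is a voiceless stop between vowels /e/ and /o/, so it voices to [d]. /plutopetopbout/ → pludobedopbout.
Rule 2 (stop-cluster i-epenthesis): /p/ and /b/ form a stop–stop cluster, so [i] is inserted between them. /pludobedopbout/ → pludobedopibout.
Rule 3 (final a-epenthesis): the form ends in the consonant /t/, so [a] is inserted word-finally. /pludobedopibout/ → pludobedopibouta.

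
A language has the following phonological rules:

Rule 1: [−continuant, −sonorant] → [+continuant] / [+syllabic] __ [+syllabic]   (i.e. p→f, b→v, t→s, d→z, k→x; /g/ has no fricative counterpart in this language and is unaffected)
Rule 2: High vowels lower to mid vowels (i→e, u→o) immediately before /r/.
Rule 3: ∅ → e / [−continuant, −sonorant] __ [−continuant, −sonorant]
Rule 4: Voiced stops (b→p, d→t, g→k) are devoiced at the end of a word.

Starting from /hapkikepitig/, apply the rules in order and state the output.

Rule 1 (intervocalic spirantization): /k/ is a stop between vowels /i/ and /e/, so it spirantizes to the fricative [x]. /p/ is a stop between vowels /e/ and /i/, so it spirantizes to the fricative [f]. /t/ is a stop between vowels /i/ and /i/, so it spirantizes to the fricative [s]. /hapkikepitig/ → hapkixefisig.
Rule 2 (pre-rhotic lowering): no segment meets the environment; /hapkixefisig/ is unchanged.
Rule 3 (stop-cluster e-epenthesis): /p/ and /k/ form a stop–stop cluster, so [e] is inserted between them. /hapkixefisig/ → hapekixefisig.
Rule 4 (final devoicing): /g/ is a voiced stop in word-final position, so it devoices to [k]. /hapekixefisig/ → hapekixefisik.

hapekixefisik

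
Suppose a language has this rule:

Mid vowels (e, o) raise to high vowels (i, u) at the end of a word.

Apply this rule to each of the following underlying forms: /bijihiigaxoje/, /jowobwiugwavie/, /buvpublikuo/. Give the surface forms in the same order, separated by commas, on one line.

/bijihiigaxoje/: /e/ is a mid vowel in word-final position, so it raises to [i]. → [bijihiigaxoji].
/jowobwiugwavie/: /e/ is a mid vowel in word-final position, so it raises to [i]. → [jowobwiugwavii].
/buvpublikuo/: /o/ is a mid vowel in word-final position, so it raises to [u]. → [buvpublikuu].

bijihiigaxoji, jowobwiugwavii, buvpublikuu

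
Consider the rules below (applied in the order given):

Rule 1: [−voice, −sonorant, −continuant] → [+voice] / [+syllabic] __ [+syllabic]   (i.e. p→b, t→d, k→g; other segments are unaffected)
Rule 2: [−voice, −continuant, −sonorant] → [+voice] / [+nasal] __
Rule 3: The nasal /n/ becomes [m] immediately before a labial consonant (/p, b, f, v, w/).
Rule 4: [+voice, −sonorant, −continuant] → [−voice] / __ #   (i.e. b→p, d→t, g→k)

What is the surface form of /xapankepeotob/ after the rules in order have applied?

xabangebeodop

Rule 1 (intervocalic voicing): /p/ is a voiceless stop between vowels /a/ and /a/, so it voices to [b]. /p/ is a voiceless stop between vowels /e/ and /e/, so it voices to [b]. /t/ is a voiceless stop between vowels /o/ and /o/, so it voices to [d]. /xapankepeotob/ → xabankebeodob.
Rule 2 (post-nasal voicing): /k/ is a voiceless stop immediately after the nasal /n/, so it voices to [g]. /xabankebeodob/ → xabangebeodob.
Rule 3 (nasal place assimilation): no segment meets the environment; /xabangebeodob/ is unchanged.
Rule 4 (final devoicing): /b/ is a voiced stop in word-final position, so it devoices to [p]. /xabangebeodob/ → xabangebeodop.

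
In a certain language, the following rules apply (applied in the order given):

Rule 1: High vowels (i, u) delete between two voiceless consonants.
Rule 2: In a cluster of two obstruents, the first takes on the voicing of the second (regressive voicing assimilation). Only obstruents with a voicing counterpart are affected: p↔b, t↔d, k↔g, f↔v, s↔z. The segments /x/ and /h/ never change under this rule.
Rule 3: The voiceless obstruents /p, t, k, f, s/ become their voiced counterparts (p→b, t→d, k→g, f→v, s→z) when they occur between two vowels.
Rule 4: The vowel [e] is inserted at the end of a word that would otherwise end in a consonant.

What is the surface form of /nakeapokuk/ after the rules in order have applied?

Rule 1 (high vowel syncope): /u/ is a high vowel flanked by voiceless consonants /k/ and /k/, so it deletes. /nakeapokuk/ → nakeapokk.
Rule 2 (regressive voicing assimilation): no segment meets the environment; /nakeapokk/ is unchanged.
Rule 3 (intervocalic voicing): /k/ is a voiceless obstruent between vowels /a/ and /e/, so it voices to [g]. /p/ is a voiceless obstruent between vowels /a/ and /o/, so it voices to [b]. /nakeapokk/ → nageabokk.
Rule 4 (final e-epenthesis): the form ends in the consonant /k/, so [e] is inserted word-finally. /nageabokk/ → nageabokke.

nageabokke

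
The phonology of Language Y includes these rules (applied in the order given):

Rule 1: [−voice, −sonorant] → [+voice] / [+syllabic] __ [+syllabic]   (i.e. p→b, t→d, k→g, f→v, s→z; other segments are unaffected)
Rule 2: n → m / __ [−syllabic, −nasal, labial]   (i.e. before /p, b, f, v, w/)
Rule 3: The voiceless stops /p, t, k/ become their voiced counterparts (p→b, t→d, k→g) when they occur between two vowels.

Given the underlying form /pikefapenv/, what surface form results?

Rule 1 (intervocalic voicing): /k/ is a voiceless obstruent between vowels /i/ and /e/, so it voices to [g]. /f/ is a voiceless obstruent between vowels /e/ and /a/, so it voices to [v]. /p/ is a voiceless obstruent between vowels /a/ and /e/, so it voices to [b]. /pikefapenv/ → pigevabenv.
Rule 2 (nasal place assimilation): /n/ precedes the labial consonant /v/, so it assimilates in place to [m]. /pigevabenv/ → pigevabemv.
Rule 3 (intervocalic voicing): no segment meets the environment; /pigevabemv/ is unchanged.

pigevabemv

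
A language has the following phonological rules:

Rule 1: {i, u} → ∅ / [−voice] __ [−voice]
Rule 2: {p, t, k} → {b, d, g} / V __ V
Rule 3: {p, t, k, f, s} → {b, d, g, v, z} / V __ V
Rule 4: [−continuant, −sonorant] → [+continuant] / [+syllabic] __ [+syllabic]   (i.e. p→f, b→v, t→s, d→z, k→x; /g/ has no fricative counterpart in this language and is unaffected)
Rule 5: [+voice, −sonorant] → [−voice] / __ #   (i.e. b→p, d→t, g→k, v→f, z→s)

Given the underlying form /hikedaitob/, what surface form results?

hkezaizop

Rule 1 (high vowel syncope): /i/ is a high vowel flanked by voiceless consonants /h/ and /k/, so it deletes. /hikedaitob/ → hkedaitob.
Rule 2 (intervocalic voicing): /t/ is a voiceless stop between vowels /i/ and /o/, so it voices to [d]. /hkedaitob/ → hkedaidob.
Rule 3 (intervocalic voicing): no segment meets the environment; /hkedaidob/ is unchanged.
Rule 4 (intervocalic spirantization): /d/ is a stop between vowels /e/ and /a/, so it spirantizes to the fricative [z]. /d/ is a stop between vowels /i/ and /o/, so it spirantizes to the fricative [z]. /hkedaidob/ → hkezaizob.
Rule 5 (final devoicing): /b/ is a voiced obstruent in word-final position, so it devoices to [p]. /hkezaizob/ → hkezaizop.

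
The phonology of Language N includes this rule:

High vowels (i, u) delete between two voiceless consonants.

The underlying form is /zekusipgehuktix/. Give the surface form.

/u/ is a high vowel flanked by voiceless consonants /k/ and /s/, so it deletes.
/i/ is a high vowel flanked by voiceless consonants /s/ and /p/, so it deletes.
/u/ is a high vowel flanked by voiceless consonants /h/ and /k/, so it deletes.
/i/ is a high vowel flanked by voiceless consonants /t/ and /x/, so it deletes.
Surface form: [zekspgehktx].

zekspgehktx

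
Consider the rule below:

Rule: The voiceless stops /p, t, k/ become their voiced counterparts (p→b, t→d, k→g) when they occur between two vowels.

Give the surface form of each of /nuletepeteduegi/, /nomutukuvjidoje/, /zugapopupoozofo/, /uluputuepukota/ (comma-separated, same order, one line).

/nuletepeteduegi/: /t/ is a voiceless stop between vowels /e/ and /e/, so it voices to [d]. /p/ is a voiceless stop between vowels /e/ and /e/, so it voices to [b]. /t/ is a voiceless stop between vowels /e/ and /e/, so it voices to [d]. → [nuledebededuegi].
/nomutukuvjidoje/: /t/ is a voiceless stop between vowels /u/ and /u/, so it voices to [d]. /k/ is a voiceless stop between vowels /u/ and /u/, so it voices to [g]. → [nomuduguvjidoje].
/zugapopupoozofo/: /p/ is a voiceless stop between vowels /a/ and /o/, so it voices to [b]. /p/ is a voiceless stop between vowels /o/ and /u/, so it voices to [b]. /p/ is a voiceless stop between vowels /u/ and /o/, so it voices to [b]. → [zugabobuboozofo].
/uluputuepukota/: /p/ is a voiceless stop between vowels /u/ and /u/, so it voices to [b]. /t/ is a voiceless stop between vowels /u/ and /u/, so it voices to [d]. /p/ is a voiceless stop between vowels /e/ and /u/, so it voices to [b]. /k/ is a voiceless stop between vowels /u/ and /o/, so it voices to [g]. /t/ is a voiceless stop between vowels /o/ and /a/, so it voices to [d]. → [ulubuduebugoda].

nuledebededuegi, nomuduguvjidoje, zugabobuboozofo, ulubuduebugoda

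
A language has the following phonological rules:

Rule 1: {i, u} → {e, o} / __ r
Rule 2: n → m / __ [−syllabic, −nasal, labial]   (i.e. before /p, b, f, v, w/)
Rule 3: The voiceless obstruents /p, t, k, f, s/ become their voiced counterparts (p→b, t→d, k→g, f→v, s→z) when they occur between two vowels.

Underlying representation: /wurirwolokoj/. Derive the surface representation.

worerwologoj

Rule 1 (pre-rhotic lowering): /u/ is a high vowel immediately before /r/, so it lowers to [o]. /i/ is a high vowel immediately before /r/, so it lowers to [e]. /wurirwolokoj/ → worerwolokoj.
Rule 2 (nasal place assimilation): no segment meets the environment; /worerwolokoj/ is unchanged.
Rule 3 (intervocalic voicing): /k/ is a voiceless obstruent between vowels /o/ and /o/, so it voices to [g]. /worerwolokoj/ → worerwologoj.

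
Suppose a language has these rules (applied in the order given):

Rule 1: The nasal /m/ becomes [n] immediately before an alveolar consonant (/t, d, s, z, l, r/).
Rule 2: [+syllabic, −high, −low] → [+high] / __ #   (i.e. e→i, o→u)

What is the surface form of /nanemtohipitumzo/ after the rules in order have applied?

nanentohipitunzu

Rule 1 (nasal place assimilation): /m/ precedes the alveolar consonant /t/, so it assimilates in place to [n]. /m/ precedes the alveolar consonant /z/, so it assimilates in place to [n]. /nanemtohipitumzo/ → nanentohipitunzo.
Rule 2 (final vowel raising): /o/ is a mid vowel in word-final position, so it raises to [u]. /nanentohipitunzo/ → nanentohipitunzu.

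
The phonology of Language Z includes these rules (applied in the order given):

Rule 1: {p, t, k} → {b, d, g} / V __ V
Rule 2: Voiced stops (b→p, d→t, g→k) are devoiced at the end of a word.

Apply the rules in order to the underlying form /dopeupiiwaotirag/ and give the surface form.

Rule 1 (intervocalic voicing): /p/ is a voiceless stop between vowels /o/ and /e/, so it voices to [b]. /p/ is a voiceless stop between vowels /u/ and /i/, so it voices to [b]. /t/ is a voiceless stop between vowels /o/ and /i/, so it voices to [d]. /dopeupiiwaotirag/ → dobeubiiwaodirag.
Rule 2 (final devoicing): /g/ is a voiced stop in word-final position, so it devoices to [k]. /dobeubiiwaodirag/ → dobeubiiwaodirak.

dobeubiiwaodirak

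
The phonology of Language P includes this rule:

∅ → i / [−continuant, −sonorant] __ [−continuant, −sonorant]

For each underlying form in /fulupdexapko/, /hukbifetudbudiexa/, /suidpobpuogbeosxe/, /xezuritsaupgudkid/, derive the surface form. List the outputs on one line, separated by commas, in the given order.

fulupidexapiko, hukibifetudibudiexa, suidipobipuogibeosxe, xezuritsaupigudikid

/fulupdexapko/: /p/ and /d/ form a stop–stop cluster, so [i] is inserted between them. /p/ and /k/ form a stop–stop cluster, so [i] is inserted between them. → [fulupidexapiko].
/hukbifetudbudiexa/: /k/ and /b/ form a stop–stop cluster, so [i] is inserted between them. /d/ and /b/ form a stop–stop cluster, so [i] is inserted between them. → [hukibifetudibudiexa].
/suidpobpuogbeosxe/: /d/ and /p/ form a stop–stop cluster, so [i] is inserted between them. /b/ and /p/ form a stop–stop cluster, so [i] is inserted between them. /g/ and /b/ form a stop–stop cluster, so [i] is inserted between them. → [suidipobipuogibeosxe].
/xezuritsaupgudkid/: /p/ and /g/ form a stop–stop cluster, so [i] is inserted between them. /d/ and /k/ form a stop–stop cluster, so [i] is inserted between them. → [xezuritsaupigudikid].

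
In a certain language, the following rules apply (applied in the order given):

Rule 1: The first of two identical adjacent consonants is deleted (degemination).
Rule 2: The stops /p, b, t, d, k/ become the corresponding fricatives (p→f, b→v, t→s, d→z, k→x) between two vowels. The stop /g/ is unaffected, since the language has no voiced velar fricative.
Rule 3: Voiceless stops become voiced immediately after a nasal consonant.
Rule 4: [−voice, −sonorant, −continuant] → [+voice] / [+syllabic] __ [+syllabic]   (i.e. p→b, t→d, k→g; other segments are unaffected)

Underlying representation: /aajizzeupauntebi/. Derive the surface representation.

Rule 1 (degemination): /zz/ is a geminate; the first /z/ deletes. /aajizzeupauntebi/ → aajizeupauntebi.
Rule 2 (intervocalic spirantization): /p/ is a stop between vowels /u/ and /a/, so it spirantizes to the fricative [f]. /b/ is a stop between vowels /e/ and /i/, so it spirantizes to the fricative [v]. /aajizeupauntebi/ → aajizeufauntevi.
Rule 3 (post-nasal voicing): /t/ is a voiceless stop immediately after the nasal /n/, so it voices to [d]. /aajizeufauntevi/ → aajizeufaundevi.
Rule 4 (intervocalic voicing): no segment meets the environment; /aajizeufaundevi/ is unchanged.

aajizeufaundevi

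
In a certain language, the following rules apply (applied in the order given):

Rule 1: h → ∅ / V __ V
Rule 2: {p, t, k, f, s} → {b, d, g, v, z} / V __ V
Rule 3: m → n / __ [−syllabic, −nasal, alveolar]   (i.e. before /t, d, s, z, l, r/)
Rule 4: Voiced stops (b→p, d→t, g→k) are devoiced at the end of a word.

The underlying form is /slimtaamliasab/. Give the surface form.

slintaanliazap

Rule 1 (intervocalic h-deletion): no segment meets the environment; /slimtaamliasab/ is unchanged.
Rule 2 (intervocalic voicing): /s/ is a voiceless obstruent between vowels /a/ and /a/, so it voices to [z]. /slimtaamliasab/ → slimtaamliazab.
Rule 3 (nasal place assimilation): /m/ precedes the alveolar consonant /t/, so it assimilates in place to [n]. /m/ precedes the alveolar consonant /l/, so it assimilates in place to [n]. /slimtaamliazab/ → slintaanliazab.
Rule 4 (final devoicing): /b/ is a voiced stop in word-final position, so it devoices to [p]. /slintaanliazab/ → slintaanliazap.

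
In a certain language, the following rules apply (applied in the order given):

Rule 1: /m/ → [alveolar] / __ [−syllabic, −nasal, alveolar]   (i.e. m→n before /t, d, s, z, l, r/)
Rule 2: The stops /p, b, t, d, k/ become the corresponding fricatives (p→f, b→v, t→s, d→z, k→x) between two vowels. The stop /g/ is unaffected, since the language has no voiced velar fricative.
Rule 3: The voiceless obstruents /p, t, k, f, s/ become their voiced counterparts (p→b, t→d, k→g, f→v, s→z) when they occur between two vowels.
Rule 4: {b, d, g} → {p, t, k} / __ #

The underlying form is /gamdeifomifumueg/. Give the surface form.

Rule 1 (nasal place assimilation): /m/ precedes the alveolar consonant /d/, so it assimilates in place to [n]. /gamdeifomifumueg/ → gandeifomifumueg.
Rule 2 (intervocalic spirantization): no segment meets the environment; /gandeifomifumueg/ is unchanged.
Rule 3 (intervocalic voicing): /f/ is a voiceless obstruent between vowels /i/ and /o/, so it voices to [v]. /f/ is a voiceless obstruent between vowels /i/ and /u/, so it voices to [v]. /gandeifomifumueg/ → gandeivomivumueg.
Rule 4 (final devoicing): /g/ is a voiced stop in word-final position, so it devoices to [k]. /gandeivomivumueg/ → gandeivomivumuek.

gandeivomivumuek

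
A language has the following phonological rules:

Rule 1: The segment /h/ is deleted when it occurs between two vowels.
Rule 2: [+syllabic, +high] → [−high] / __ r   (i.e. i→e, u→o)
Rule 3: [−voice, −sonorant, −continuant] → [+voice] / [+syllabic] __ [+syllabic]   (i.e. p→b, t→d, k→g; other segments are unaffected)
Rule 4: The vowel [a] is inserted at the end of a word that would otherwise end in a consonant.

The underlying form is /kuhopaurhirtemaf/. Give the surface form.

kuobaorhertemafa

Rule 1 (intervocalic h-deletion): /h/ occurs between vowels /u/ and /o/, so it deletes. /kuhopaurhirtemaf/ → kuopaurhirtemaf.
Rule 2 (pre-rhotic lowering): /u/ is a high vowel immediately before /r/, so it lowers to [o]. /i/ is a high vowel immediately before /r/, so it lowers to [e]. /kuopaurhirtemaf/ → kuopaorhertemaf.
Rule 3 (intervocalic voicing): /p/ is a voiceless stop between vowels /o/ and /a/, so it voices to [b]. /kuopaorhertemaf/ → kuobaorhertemaf.
Rule 4 (final a-epenthesis): the form ends in the consonant /f/, so [a] is inserted word-finally. /kuobaorhertemaf/ → kuobaorhertemafa.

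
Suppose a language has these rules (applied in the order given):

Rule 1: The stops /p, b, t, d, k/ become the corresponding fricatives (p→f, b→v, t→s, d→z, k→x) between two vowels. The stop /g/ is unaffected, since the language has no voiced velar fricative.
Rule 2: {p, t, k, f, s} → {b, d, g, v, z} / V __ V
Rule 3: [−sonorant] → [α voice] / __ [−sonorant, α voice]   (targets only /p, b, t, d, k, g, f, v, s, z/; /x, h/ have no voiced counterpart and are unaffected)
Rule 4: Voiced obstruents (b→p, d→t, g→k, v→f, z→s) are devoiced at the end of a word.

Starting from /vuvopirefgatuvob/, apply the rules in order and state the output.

Rule 1 (intervocalic spirantization): /p/ is a stop between vowels /o/ and /i/, so it spirantizes to the fricative [f]. /t/ is a stop between vowels /a/ and /u/, so it spirantizes to the fricative [s]. /vuvopirefgatuvob/ → vuvofirefgasuvob.
Rule 2 (intervocalic voicing): /f/ is a voiceless obstruent between vowels /o/ and /i/, so it voices to [v]. /s/ is a voiceless obstruent between vowels /a/ and /u/, so it voices to [z]. /vuvofirefgasuvob/ → vuvovirefgazuvob.
Rule 3 (regressive voicing assimilation): /f/ precedes the voiced obstruent /g/, so it voices to [v] by assimilation. /vuvovirefgazuvob/ → vuvovirevgazuvob.
Rule 4 (final devoicing): /b/ is a voiced obstruent in word-final position, so it devoices to [p]. /vuvovirevgazuvob/ → vuvovirevgazuvop.

vuvovirevgazuvop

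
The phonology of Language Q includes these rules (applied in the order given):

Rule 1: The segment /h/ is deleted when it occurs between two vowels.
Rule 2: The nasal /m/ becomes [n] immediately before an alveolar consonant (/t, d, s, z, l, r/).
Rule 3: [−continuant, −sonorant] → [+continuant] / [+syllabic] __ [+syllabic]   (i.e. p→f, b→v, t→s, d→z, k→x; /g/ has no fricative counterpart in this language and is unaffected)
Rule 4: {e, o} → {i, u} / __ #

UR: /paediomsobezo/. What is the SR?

paezionsovezu

Rule 1 (intervocalic h-deletion): no segment meets the environment; /paediomsobezo/ is unchanged.
Rule 2 (nasal place assimilation): /m/ precedes the alveolar consonant /s/, so it assimilates in place to [n]. /paediomsobezo/ → paedionsobezo.
Rule 3 (intervocalic spirantization): /d/ is a stop between vowels /e/ and /i/, so it spirantizes to the fricative [z]. /b/ is a stop between vowels /o/ and /e/, so it spirantizes to the fricative [v]. /paedionsobezo/ → paezionsovezo.
Rule 4 (final vowel raising): /o/ is a mid vowel in word-final position, so it raises to [u]. /paezionsovezo/ → paezionsovezu.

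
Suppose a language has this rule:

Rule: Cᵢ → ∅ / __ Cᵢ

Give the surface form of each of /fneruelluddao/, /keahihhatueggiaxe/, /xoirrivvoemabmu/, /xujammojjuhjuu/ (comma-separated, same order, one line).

/fneruelluddao/: /ll/ is a geminate; the first /l/ deletes. /dd/ is a geminate; the first /d/ deletes. → [fnerueludao].
/keahihhatueggiaxe/: /hh/ is a geminate; the first /h/ deletes. /gg/ is a geminate; the first /g/ deletes. → [keahihatuegiaxe].
/xoirrivvoemabmu/: /rr/ is a geminate; the first /r/ deletes. /vv/ is a geminate; the first /v/ deletes. → [xoirivoemabmu].
/xujammojjuhjuu/: /mm/ is a geminate; the first /m/ deletes. /jj/ is a geminate; the first /j/ deletes. → [xujamojuhjuu].

fnerueludao, keahihatuegiaxe, xoirivoemabmu, xujamojuhjuu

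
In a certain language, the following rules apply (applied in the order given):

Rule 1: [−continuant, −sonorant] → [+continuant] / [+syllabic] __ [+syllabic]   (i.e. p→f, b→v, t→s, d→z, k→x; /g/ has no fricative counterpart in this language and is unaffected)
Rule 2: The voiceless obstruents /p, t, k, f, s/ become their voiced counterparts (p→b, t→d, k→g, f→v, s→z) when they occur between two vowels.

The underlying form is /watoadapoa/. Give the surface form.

wazoazavoa

Rule 1 (intervocalic spirantization): /t/ is a stop between vowels /a/ and /o/, so it spirantizes to the fricative [s]. /d/ is a stop between vowels /a/ and /a/, so it spirantizes to the fricative [z]. /p/ is a stop between vowels /a/ and /o/, so it spirantizes to the fricative [f]. /watoadapoa/ → wasoazafoa.
Rule 2 (intervocalic voicing): /s/ is a voiceless obstruent between vowels /a/ and /o/, so it voices to [z]. /f/ is a voiceless obstruent between vowels /a/ and /o/, so it voices to [v]. /wasoazafoa/ → wazoazavoa.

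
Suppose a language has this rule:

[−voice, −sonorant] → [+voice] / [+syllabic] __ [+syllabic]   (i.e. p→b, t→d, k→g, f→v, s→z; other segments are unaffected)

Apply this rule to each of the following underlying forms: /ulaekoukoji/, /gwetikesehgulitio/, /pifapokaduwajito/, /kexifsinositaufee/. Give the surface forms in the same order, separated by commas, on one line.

/ulaekoukoji/: /k/ is a voiceless obstruent between vowels /e/ and /o/, so it voices to [g]. /k/ is a voiceless obstruent between vowels /u/ and /o/, so it voices to [g]. → [ulaegougoji].
/gwetikesehgulitio/: /t/ is a voiceless obstruent between vowels /e/ and /i/, so it voices to [d]. /k/ is a voiceless obstruent between vowels /i/ and /e/, so it voices to [g]. /s/ is a voiceless obstruent between vowels /e/ and /e/, so it voices to [z]. /t/ is a voiceless obstruent between vowels /i/ and /i/, so it voices to [d]. → [gwedigezehgulidio].
/pifapokaduwajito/: /f/ is a voiceless obstruent between vowels /i/ and /a/, so it voices to [v]. /p/ is a voiceless obstruent between vowels /a/ and /o/, so it voices to [b]. /k/ is a voiceless obstruent between vowels /o/ and /a/, so it voices to [g]. /t/ is a voiceless obstruent between vowels /i/ and /o/, so it voices to [d]. → [pivabogaduwajido].
/kexifsinositaufee/: /s/ is a voiceless obstruent between vowels /o/ and /i/, so it voices to [z]. /t/ is a voiceless obstruent between vowels /i/ and /a/, so it voices to [d]. /f/ is a voiceless obstruent between vowels /u/ and /e/, so it voices to [v]. → [kexifsinozidauvee].

ulaegougoji, gwedigezehgulidio, pivabogaduwajido, kexifsinozidauvee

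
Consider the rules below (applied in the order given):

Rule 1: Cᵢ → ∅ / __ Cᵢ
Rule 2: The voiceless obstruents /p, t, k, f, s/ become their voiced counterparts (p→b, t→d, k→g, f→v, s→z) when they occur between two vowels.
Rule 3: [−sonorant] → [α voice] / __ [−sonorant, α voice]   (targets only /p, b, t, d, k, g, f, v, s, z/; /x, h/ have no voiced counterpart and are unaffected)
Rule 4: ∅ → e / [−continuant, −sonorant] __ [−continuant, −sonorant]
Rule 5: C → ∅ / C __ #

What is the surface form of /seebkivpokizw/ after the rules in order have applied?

seepekifpogiz

Rule 1 (degemination): no segment meets the environment; /seebkivpokizw/ is unchanged.
Rule 2 (intervocalic voicing): /k/ is a voiceless obstruent between vowels /o/ and /i/, so it voices to [g]. /seebkivpokizw/ → seebkivpogizw.
Rule 3 (regressive voicing assimilation): /b/ precedes the voiceless obstruent /k/, so it devoices to [p] by assimilation. /v/ precedes the voiceless obstruent /p/, so it devoices to [f] by assimilation. /seebkivpogizw/ → seepkifpogizw.
Rule 4 (stop-cluster e-epenthesis): /p/ and /k/ form a stop–stop cluster, so [e] is inserted between them. /seepkifpogizw/ → seepekifpogizw.
Rule 5 (final cluster simplification): /w/ is the second consonant of a word-final cluster /zw/, so it deletes. /seepekifpogizw/ → seepekifpogiz.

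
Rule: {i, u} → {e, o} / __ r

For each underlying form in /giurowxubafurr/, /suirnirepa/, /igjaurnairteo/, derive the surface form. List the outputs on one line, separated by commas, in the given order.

/giurowxubafurr/: /u/ is a high vowel immediately before /r/, so it lowers to [o]. /u/ is a high vowel immediately before /r/, so it lowers to [o]. → [giorowxubaforr].
/suirnirepa/: /i/ is a high vowel immediately before /r/, so it lowers to [e]. /i/ is a high vowel immediately before /r/, so it lowers to [e]. → [suernerepa].
/igjaurnairteo/: /u/ is a high vowel immediately before /r/, so it lowers to [o]. /i/ is a high vowel immediately before /r/, so it lowers to [e]. → [igjaornaerteo].

giorowxubaforr, suernerepa, igjaornaerteo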